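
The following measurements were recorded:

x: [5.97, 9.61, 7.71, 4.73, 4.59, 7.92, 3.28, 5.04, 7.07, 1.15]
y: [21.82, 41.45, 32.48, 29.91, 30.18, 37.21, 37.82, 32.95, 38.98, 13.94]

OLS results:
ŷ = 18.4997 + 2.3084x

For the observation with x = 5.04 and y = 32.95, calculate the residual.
Residual = 2.8160

The residual is the difference between the actual value and the predicted value:

Residual = y - ŷ

Step 1: Calculate predicted value
ŷ = 18.4997 + 2.3084 × 5.04
ŷ = 30.1340

Step 2: Calculate residual
Residual = 32.95 - 30.1340
Residual = 2.8160

Interpretation: the model underestimates the actual value by 2.8160 at this point (positive residual → observation lies above the fitted line).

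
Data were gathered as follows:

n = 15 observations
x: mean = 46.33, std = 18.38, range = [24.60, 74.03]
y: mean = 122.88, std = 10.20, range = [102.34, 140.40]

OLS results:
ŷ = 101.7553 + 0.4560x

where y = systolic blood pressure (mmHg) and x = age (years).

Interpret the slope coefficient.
An increase of one year in age is associated with a 0.4560 mmHg increase in predicted blood pressure.

β₁ = 0.4560 is the change in predicted blood pressure (mmHg) per additional year of age.

Interpretation:
- Age up by 1 year → predicted blood pressure increases by 0.4560 mmHg
- The effect is assumed constant over the observed range of x (linearity)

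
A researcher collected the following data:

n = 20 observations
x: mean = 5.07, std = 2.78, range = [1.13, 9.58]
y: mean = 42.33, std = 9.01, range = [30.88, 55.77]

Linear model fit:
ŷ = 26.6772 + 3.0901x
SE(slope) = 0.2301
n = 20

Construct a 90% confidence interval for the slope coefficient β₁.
The 90% CI for β₁ is (2.6911, 3.4891)

Confidence interval for the slope:

The 90% CI for β₁ is: β̂₁ ± t*(α/2, n-2) × SE(β̂₁)

Step 1: Find critical t-value
- Confidence level = 0.9
- Degrees of freedom = n - 2 = 20 - 2 = 18
- t*(α/2, 18) = 1.7341

Step 2: Calculate margin of error
Margin = 1.7341 × 0.2301 = 0.3990

Step 3: Construct interval
CI = 3.0901 ± 0.3990
CI = (2.6911, 3.4891)

Interpretation: We are 90% confident that the true slope β₁ lies between 2.6911 and 3.4891.
Both endpoints are positive, so the data support a genuinely positive slope at this confidence level.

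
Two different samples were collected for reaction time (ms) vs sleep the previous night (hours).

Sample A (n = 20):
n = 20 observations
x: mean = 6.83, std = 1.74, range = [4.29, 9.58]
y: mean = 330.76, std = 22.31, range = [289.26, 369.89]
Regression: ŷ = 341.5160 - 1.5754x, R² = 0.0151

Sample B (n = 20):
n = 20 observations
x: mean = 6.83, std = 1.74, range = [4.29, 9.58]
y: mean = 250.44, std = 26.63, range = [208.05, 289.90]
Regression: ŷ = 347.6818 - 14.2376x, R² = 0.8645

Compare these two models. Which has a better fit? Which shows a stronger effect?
Model B has the better fit (R² = 0.8645 vs 0.0151). Model B shows the stronger effect (|β₁| = 14.2376 vs 1.5754).

Model Comparison:

Fit — compare R²:
- Model A: R² = 0.0151 → 1.51% of variance in reaction time explained
- Model B: R² = 0.8645 → 86.45% of variance in reaction time explained
- 0.8645 > 0.0151 → Model B has the better fit

Which has the larger per-hour effect? (|β₁|)
- Model A: β₁ = -1.5754 → predicted reaction time falls 1.5754 ms per additional hour of sleep
- Model B: β₁ = -14.2376 → predicted reaction time falls 14.2376 ms per additional hour of sleep
- |-1.5754| < |-14.2376| → Model B shows the stronger marginal effect

Notes:
- The two samples could reflect different populations, time periods, or measurement quality.
- A better fit (higher R²) doesn't necessarily mean a more important relationship.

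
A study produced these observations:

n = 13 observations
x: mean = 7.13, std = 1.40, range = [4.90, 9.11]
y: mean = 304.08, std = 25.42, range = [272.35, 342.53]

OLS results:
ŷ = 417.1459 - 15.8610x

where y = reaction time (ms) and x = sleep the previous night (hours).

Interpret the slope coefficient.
An increase of one hour in sleep is associated with a 15.8610 ms decrease in predicted reaction time.

β₁ = -15.8610 is the change in predicted reaction time (ms) per additional hour of sleep.

Interpretation:
- Sleep up by 1 hour → predicted reaction time decreases by 15.8610 ms
- This is a linear approximation: the same per-unit change is assumed across the whole observed x range
- The sign (−) gives the direction; the magnitude 15.8610 gives the size of the effect per hour

The intercept β₀ = 417.1459 is the predicted reaction time when sleep = 0; since the smallest observed x is 4.90, this is an extrapolation and mainly anchors the line.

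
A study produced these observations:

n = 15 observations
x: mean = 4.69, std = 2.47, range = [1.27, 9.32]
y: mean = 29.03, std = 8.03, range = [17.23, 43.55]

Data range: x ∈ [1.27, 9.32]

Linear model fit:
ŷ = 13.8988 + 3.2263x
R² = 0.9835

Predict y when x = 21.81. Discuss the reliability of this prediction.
The equation gives ŷ = 84.2644; however x = 21.81 is 12.49 units above the observed range, so this extrapolated value should not be trusted.

Prediction calculation:
ŷ = 13.8988 + 3.2263 × 21.81
ŷ = 84.2644

Reliability:
- Data range: x ∈ [1.27, 9.32]
- Prediction point: x = 21.81 is 12.49 units above the observed range → this is EXTRAPOLATION, not interpolation

Why that matters here:
- The linear relationship may not hold outside the observed range
- There are no observations near this x to validate the fitted line there

Report the number if required, but flag clearly that it is an extrapolation.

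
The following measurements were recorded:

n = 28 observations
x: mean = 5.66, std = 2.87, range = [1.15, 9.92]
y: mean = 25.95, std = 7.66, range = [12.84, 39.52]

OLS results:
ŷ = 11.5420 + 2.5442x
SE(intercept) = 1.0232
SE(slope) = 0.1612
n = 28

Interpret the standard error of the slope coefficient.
SE(slope) = 0.1612 measures the uncertainty in the estimated slope. The coefficient is estimated precisely (SE/|β̂₁| = 6.3%).

SE(β̂₁) = s / √Sxx, where s is the residual standard deviation and Sxx = Σ(x − x̄)². It is the yardstick for how far β̂₁ = 2.5442 could plausibly be from the true slope.

Relative precision:
- SE / |β̂₁| = 0.1612 / 2.5442 = 6.3%
- Rule of thumb (under 20%: precise; 20% to under 50%: moderately precise; 50% or more: imprecise) → precise

Rough 95% range (±2 SE): 2.5442 ± 0.3224 → (2.2218, 2.8666).

What drives SE(β̂₁): more residual scatter → larger SE; wider spread of x values → smaller SE; larger n (here n = 28) → smaller SE.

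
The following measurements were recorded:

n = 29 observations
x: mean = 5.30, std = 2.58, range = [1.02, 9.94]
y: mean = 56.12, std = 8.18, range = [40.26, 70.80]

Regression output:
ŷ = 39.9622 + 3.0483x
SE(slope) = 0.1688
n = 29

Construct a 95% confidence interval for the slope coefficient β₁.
The 95% CI for β₁ is (2.7020, 3.3946)

Confidence interval for the slope:

The 95% CI for β₁ is: β̂₁ ± t*(α/2, n-2) × SE(β̂₁)

Step 1: Find critical t-value
- Confidence level = 0.95
- Degrees of freedom = n - 2 = 29 - 2 = 27
- t*(α/2, 27) = 2.0518

Step 2: Calculate margin of error
Margin = 2.0518 × 0.1688 = 0.3463

Step 3: Construct interval
CI = 3.0483 ± 0.3463
CI = (2.7020, 3.3946)

Interpretation: each one-unit increase in x is associated with a change in mean y of between 2.7020 and 3.3946, with 95% confidence.
Since 0 is outside the interval, a two-sided test at α = 0.05 would reject H₀: β₁ = 0.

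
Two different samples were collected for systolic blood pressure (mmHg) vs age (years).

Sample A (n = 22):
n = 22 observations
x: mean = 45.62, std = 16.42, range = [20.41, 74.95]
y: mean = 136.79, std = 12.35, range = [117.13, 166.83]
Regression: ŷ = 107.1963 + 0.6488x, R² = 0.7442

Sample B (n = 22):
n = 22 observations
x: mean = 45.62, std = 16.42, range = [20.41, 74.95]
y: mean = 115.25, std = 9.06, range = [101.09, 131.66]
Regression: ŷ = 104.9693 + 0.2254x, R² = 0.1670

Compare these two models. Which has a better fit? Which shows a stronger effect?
Model A has the better fit (R² = 0.7442 vs 0.1670). Model A shows the stronger effect (|β₁| = 0.6488 vs 0.2254).

Model Comparison:

Which explains more variance? (R²)
- Model A: R² = 0.7442 → 74.42% of variance in blood pressure explained
- Model B: R² = 0.1670 → 16.70% of variance in blood pressure explained
- 0.7442 > 0.1670 → Model A has the better fit

Strength of effect — compare |β₁|:
- Model A: β₁ = 0.6488 → predicted blood pressure rises 0.6488 mmHg per additional year of age
- Model B: β₁ = 0.2254 → predicted blood pressure rises 0.2254 mmHg per additional year of age
- |0.6488| > |0.2254| → Model A shows the stronger marginal effect

Notes:
- R² measures how tightly points cluster around the line; β₁ measures how steep the line is — they answer different questions.
- A steeper slope doesn't make a better model if the scatter around the line is large.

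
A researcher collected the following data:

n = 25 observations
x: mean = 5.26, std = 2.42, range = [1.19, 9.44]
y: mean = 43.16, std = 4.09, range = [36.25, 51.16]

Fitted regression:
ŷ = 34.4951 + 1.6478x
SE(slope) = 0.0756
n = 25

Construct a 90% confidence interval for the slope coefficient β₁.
The 90% CI for β₁ is (1.5182, 1.7774)

Confidence interval for the slope:

The 90% CI for β₁ is: β̂₁ ± t*(α/2, n-2) × SE(β̂₁)

Step 1: Find critical t-value
- Confidence level = 0.9
- Degrees of freedom = n - 2 = 25 - 2 = 23
- t*(α/2, 23) = 1.7139

Step 2: Calculate margin of error
Margin = 1.7139 × 0.0756 = 0.1296

Step 3: Construct interval
CI = 1.6478 ± 0.1296
CI = (1.5182, 1.7774)

Interpretation: intervals built this way capture the true β₁ in 90% of repeated samples; here the plausible range for the per-unit effect of x on y is 1.5182 to 1.7774.
Both endpoints are positive, so the data support a genuinely positive slope at this confidence level.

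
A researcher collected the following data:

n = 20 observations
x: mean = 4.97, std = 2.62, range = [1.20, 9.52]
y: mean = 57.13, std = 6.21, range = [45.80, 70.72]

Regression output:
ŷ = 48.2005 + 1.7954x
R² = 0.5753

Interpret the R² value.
About 57.53% of the variability in y is accounted for by the regression on x (R² = 0.5753) — a moderate linear fit.

The coefficient of determination R² is the fraction of the total variation in y that the fitted line accounts for.

Here R² = 0.5753:
- Explained: 57.53% of the variation in y
- Unexplained (residual): 100% − 57.53% = 42.47%
- Rule of thumb (below 0.3 weak; 0.3 to below 0.7 moderate; 0.7 and above strong) → moderate

Note: R² never decreases when predictors are added, so it should not be used alone to compare models of different size.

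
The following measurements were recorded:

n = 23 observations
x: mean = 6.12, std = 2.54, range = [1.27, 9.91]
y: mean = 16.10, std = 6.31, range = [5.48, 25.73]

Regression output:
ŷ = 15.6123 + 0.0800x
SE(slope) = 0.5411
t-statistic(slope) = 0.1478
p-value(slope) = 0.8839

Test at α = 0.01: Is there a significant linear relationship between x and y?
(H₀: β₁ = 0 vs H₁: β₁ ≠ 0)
Since p-value = 0.8839 ≥ α = 0.01, fail to reject H₀ — the slope is not significantly different from 0.

Hypothesis test for the slope coefficient:

H₀: β₁ = 0 (no linear relationship)
H₁: β₁ ≠ 0 (linear relationship exists)

Test statistic: t = β̂₁ / SE(β̂₁) = 0.0800 / 0.5411 = 0.1478

The p-value (0.8839) is the probability, under H₀, of a t-statistic at least as extreme as |t| = 0.1478 (two-sided, df = n − 2 = 21).

Decision rule: reject H₀ if p-value < α.
p-value = 0.8839 ≥ α = 0.01 → fail to reject H₀.

There is not sufficient evidence at the 1% significance level to conclude that a linear relationship exists between x and y.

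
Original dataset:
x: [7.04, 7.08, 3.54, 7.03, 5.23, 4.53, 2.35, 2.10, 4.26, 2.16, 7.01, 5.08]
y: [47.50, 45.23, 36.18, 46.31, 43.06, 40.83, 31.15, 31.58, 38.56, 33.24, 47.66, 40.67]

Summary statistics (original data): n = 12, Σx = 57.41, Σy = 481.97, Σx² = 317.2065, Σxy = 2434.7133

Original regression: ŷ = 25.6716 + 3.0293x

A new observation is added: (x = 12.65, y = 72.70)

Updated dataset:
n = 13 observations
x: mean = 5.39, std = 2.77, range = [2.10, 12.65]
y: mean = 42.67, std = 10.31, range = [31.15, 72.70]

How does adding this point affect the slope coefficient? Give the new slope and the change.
New slope β₁ = 3.6637 versus 3.0293 before: a change of +0.6344 (+20.9%).

x = 12.65 lies well outside the original x-range [2.10, 7.08] (x̄ ≈ 4.78), so this observation has high leverage and can move the slope substantially.

Step 1: Update the sums with the new point (n goes from 12 to 13)
Σx  = 57.41 + 12.65 = 70.06
Σy  = 481.97 + 72.70 = 554.67
Σx² = 317.2065 + 12.65² = 317.2065 + 160.0225 = 477.2290
Σxy = 2434.7133 + 12.65×72.70 = 2434.7133 + 919.6550 = 3354.3683

Step 2: Recompute the slope with b₁ = (nΣxy − ΣxΣy) / (nΣx² − (Σx)²)
Numerator   = 13×3354.3683 − 70.06×554.67 = 43606.7879 − 38860.1802 = 4746.6077
Denominator = 13×477.2290 − 70.06² = 6203.9770 − 4908.4036 = 1295.5734
b₁(new) = 4746.6077 / 1295.5734 = 3.6637

(Same formula on the original sums: (12×2434.7133 − 57.41×481.97) / (12×317.2065 − 57.41²) = 1546.6619 / 510.5699 = 3.0293, matching the given fit.)

Step 3: Change in slope
Δβ₁ = 3.6637 − 3.0293 = +0.6344
Relative change = +0.6344 / 3.0293 × 100% = +20.9%
→ the slope increases when the point is added.

Because the point sits above the extension of the original line at a high-leverage x, it tilts the fit up.
In practice: check such a point for data-entry or measurement error.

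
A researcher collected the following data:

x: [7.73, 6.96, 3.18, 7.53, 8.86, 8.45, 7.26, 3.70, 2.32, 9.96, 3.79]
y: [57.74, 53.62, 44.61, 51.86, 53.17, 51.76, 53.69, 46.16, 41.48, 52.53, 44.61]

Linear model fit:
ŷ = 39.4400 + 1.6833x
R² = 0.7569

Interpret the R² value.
About 75.69% of the variability in y is accounted for by the regression on x (R² = 0.7569) — a strong linear fit.

R² (coefficient of determination) measures the proportion of variance in y explained by the regression model.

Here R² = 0.7569:
- Explained: 75.69% of the variation in y
- Unexplained (residual): 100% − 75.69% = 24.31%
- Rule of thumb (below 0.3 weak; 0.3 to below 0.7 moderate; 0.7 and above strong) → strong

Note: R² says nothing about causation, and a high R² does not by itself mean the linear form is appropriate — check the residuals.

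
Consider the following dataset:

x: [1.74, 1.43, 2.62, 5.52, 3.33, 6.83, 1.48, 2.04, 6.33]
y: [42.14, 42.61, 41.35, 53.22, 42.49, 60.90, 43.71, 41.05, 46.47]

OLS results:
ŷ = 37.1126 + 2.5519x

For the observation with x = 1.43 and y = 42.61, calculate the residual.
Residual = 1.8482

The residual is the difference between the actual value and the predicted value:

Residual = y - ŷ

Step 1: Calculate predicted value
ŷ = 37.1126 + 2.5519 × 1.43
ŷ = 40.7618

Step 2: Calculate residual
Residual = 42.61 - 40.7618
Residual = 1.8482

Interpretation: the model underestimates the actual value by 1.8482 at this point (positive residual → observation lies above the fitted line).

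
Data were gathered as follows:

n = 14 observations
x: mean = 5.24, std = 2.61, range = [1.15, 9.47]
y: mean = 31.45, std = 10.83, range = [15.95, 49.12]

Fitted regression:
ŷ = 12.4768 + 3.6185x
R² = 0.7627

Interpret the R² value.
The model explains 76.27% of the variance in y (R² = 0.7627), leaving 23.73% unexplained; the fit is strong.

The coefficient of determination R² is the fraction of the total variation in y that the fitted line accounts for.

Here R² = 0.7627:
- Explained: 76.27% of the variation in y
- Unexplained (residual): 100% − 76.27% = 23.73%
- Rule of thumb (below 0.3 weak; 0.3 to below 0.7 moderate; 0.7 and above strong) → strong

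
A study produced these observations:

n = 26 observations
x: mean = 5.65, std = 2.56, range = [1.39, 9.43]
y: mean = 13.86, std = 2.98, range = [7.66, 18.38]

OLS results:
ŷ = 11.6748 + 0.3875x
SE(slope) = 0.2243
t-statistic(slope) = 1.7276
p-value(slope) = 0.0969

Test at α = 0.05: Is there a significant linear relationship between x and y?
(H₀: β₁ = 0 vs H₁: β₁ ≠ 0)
Since p-value = 0.0969 ≥ α = 0.05, fail to reject H₀ — the slope is not significantly different from 0.

Hypothesis test for the slope coefficient:

H₀: β₁ = 0 (no linear relationship)
H₁: β₁ ≠ 0 (linear relationship exists)

Test statistic: t = β̂₁ / SE(β̂₁) = 0.3875 / 0.2243 = 1.7276

With df = 24, the two-sided p-value for |t| = 1.7276 is 0.0969.

Decision rule: reject H₀ if p-value < α.
p-value = 0.0969 ≥ α = 0.05 → fail to reject H₀.

There is not sufficient evidence at the 5% significance level to conclude that a linear relationship exists between x and y.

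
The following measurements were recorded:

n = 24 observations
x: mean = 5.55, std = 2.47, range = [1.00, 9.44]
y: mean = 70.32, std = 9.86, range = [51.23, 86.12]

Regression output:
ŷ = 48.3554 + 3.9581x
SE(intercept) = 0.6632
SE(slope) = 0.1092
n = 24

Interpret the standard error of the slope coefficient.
SE(slope) = 0.1092 measures the uncertainty in the estimated slope. The coefficient is estimated precisely (SE/|β̂₁| = 2.8%).

SE(β̂₁) = 0.1092 says: if we drew many samples of n = 24 from the same population and refit each time, the fitted slopes would scatter with a standard deviation of roughly 0.1092 around the true β₁.

Relative precision:
- SE / |β̂₁| = 0.1092 / 3.9581 = 2.8%
- Rule of thumb (under 20%: precise; 20% to under 50%: moderately precise; 50% or more: imprecise) → precise

Link to the t-test: t = β̂₁ / SE(β̂₁) = 3.9581 / 0.1092 = 36.2463, the statistic for H₀: β₁ = 0.

What drives SE(β̂₁): wider spread of x values → smaller SE; larger n (here n = 24) → smaller SE.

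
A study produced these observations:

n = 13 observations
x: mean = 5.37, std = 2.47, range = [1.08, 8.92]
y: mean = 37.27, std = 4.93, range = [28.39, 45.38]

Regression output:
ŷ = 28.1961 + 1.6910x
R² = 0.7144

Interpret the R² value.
About 71.44% of the variability in y is accounted for by the regression on x (R² = 0.7144) — a strong linear fit.

The coefficient of determination R² is the fraction of the total variation in y that the fitted line accounts for.

Here R² = 0.7144:
- Explained: 71.44% of the variation in y
- Unexplained (residual): 100% − 71.44% = 28.56%
- Rule of thumb (below 0.3 weak; 0.3 to below 0.7 moderate; 0.7 and above strong) → strong

Calculation: R² = 1 − (SS_res / SS_tot), where SS_res is the sum of squared residuals and SS_tot the total sum of squares.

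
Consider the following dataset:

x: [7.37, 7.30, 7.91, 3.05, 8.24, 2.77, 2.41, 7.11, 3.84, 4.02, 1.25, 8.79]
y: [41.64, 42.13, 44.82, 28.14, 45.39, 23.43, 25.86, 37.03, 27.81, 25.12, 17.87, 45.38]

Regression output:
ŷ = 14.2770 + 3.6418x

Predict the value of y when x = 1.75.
ŷ = 20.6502

Plug x = 1.75 into the fitted line:

ŷ = 14.2770 + 3.6418 × 1.75
ŷ = 14.2770 + 6.3732
ŷ = 20.6502

This is a point prediction; actual observations scatter around it by roughly the residual standard deviation.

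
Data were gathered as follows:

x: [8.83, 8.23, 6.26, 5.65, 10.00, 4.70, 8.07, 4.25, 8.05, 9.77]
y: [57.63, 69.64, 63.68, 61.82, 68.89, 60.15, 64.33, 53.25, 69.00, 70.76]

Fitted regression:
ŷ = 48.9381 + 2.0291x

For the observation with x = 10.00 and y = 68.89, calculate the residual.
Residual = -0.3391

The residual is the difference between the actual value and the predicted value:

Residual = y - ŷ

Step 1: Calculate predicted value
ŷ = 48.9381 + 2.0291 × 10.00
ŷ = 69.2291

Step 2: Calculate residual
Residual = 68.89 - 69.2291
Residual = -0.3391

The residual is negative, so the observed y = 68.89 sits below the regression line (the line overestimates it by 0.3391).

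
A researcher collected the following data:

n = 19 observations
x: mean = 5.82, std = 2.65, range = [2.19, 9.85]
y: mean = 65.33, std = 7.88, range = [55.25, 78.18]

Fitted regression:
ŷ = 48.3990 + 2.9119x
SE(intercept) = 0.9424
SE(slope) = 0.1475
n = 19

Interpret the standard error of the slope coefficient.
The slope 2.9119 is pinned down to within about ±0.1475 (one SE) by these data — relative uncertainty 5.1%, i.e. precise.

SE(β̂₁) = 0.1475 says: if we drew many samples of n = 19 from the same population and refit each time, the fitted slopes would scatter with a standard deviation of roughly 0.1475 around the true β₁.

Relative precision:
- SE / |β̂₁| = 0.1475 / 2.9119 = 5.1%
- Rule of thumb (under 20%: precise; 20% to under 50%: moderately precise; 50% or more: imprecise) → precise

Rough 95% range (±2 SE): 2.9119 ± 0.2950 → (2.6169, 3.2069).

What drives SE(β̂₁): larger n (here n = 19) → smaller SE.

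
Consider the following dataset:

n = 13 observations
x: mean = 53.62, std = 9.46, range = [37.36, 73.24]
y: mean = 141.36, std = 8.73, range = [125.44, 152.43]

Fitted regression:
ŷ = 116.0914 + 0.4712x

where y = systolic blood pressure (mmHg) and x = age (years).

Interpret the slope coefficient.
For each additional year of age, predicted blood pressure increases by approximately 0.4712 mmHg.

The slope β₁ = 0.4712 gives the rate at which the fitted blood pressure changes with age.

Interpretation:
- Age up by 1 year → predicted blood pressure increases by 0.4712 mmHg
- The effect is assumed constant over the observed range of x (linearity)
- The sign (+) gives the direction; the magnitude 0.4712 gives the size of the effect per year

(β₀ = 116.0914 is the fitted value at x = 0 and is not part of the slope interpretation.)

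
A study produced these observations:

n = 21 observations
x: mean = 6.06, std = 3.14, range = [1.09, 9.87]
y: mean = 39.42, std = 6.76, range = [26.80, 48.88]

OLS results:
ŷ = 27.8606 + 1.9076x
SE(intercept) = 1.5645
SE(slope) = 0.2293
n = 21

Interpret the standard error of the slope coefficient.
The slope 1.9076 is pinned down to within about ±0.2293 (one SE) by these data — relative uncertainty 12.0%, i.e. precise.

What SE measures:
- The standard error quantifies the sampling variability of the coefficient estimate
- It is the estimated standard deviation of β̂₁ across hypothetical repeated samples of the same size
- Smaller SE → more precise estimate

Relative precision:
- SE / |β̂₁| = 0.2293 / 1.9076 = 12.0%
- Rule of thumb (under 20%: precise; 20% to under 50%: moderately precise; 50% or more: imprecise) → precise

Link to the t-test: t = β̂₁ / SE(β̂₁) = 1.9076 / 0.2293 = 8.3192, the statistic for H₀: β₁ = 0.

What drives SE(β̂₁): wider spread of x values → smaller SE; larger n (here n = 21) → smaller SE.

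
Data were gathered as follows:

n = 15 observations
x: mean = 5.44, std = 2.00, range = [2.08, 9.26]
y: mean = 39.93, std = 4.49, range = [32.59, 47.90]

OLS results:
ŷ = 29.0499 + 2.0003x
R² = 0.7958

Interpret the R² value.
About 79.58% of the variability in y is accounted for by the regression on x (R² = 0.7958) — a strong linear fit.

R² = 1 − SS_res/SS_tot compares the residual scatter to the total scatter of y about its mean.

Here R² = 0.7958:
- Explained: 79.58% of the variation in y
- Unexplained (residual): 100% − 79.58% = 20.42%
- Rule of thumb (below 0.3 weak; 0.3 to below 0.7 moderate; 0.7 and above strong) → strong

Note: R² says nothing about causation, and a high R² does not by itself mean the linear form is appropriate — check the residuals.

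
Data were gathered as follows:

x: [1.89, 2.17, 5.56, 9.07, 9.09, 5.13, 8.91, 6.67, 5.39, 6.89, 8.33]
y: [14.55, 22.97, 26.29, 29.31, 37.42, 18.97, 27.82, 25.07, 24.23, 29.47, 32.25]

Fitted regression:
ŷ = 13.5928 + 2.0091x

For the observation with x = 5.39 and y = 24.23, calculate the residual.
Residual = -0.1918

The residual is the difference between the actual value and the predicted value:

Residual = y - ŷ

Step 1: Calculate predicted value
ŷ = 13.5928 + 2.0091 × 5.39
ŷ = 24.4218

Step 2: Calculate residual
Residual = 24.23 - 24.4218
Residual = -0.1918

The residual is negative, so the observed y = 24.23 sits below the regression line (the line overestimates it by 0.1918).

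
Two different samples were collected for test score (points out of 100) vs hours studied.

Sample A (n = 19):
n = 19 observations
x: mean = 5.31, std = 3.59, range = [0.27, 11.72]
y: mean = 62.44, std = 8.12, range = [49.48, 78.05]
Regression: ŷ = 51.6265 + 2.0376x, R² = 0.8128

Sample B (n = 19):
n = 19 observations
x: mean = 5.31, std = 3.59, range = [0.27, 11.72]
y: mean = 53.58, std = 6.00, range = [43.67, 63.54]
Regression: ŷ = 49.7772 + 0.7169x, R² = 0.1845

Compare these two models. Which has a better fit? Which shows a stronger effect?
Model A has the better fit (R² = 0.8128 vs 0.1845). Model A shows the stronger effect (|β₁| = 2.0376 vs 0.7169).

Model Comparison:

Fit — compare R²:
- Model A: R² = 0.8128 → 81.28% of variance in test score explained
- Model B: R² = 0.1845 → 18.45% of variance in test score explained
- 0.8128 > 0.1845 → Model A has the better fit

Effect size (slope magnitude):
- Model A: β₁ = 2.0376 → predicted test score rises 2.0376 points per additional hour of study time
- Model B: β₁ = 0.7169 → predicted test score rises 0.7169 points per additional hour of study time
- |2.0376| > |0.7169| → Model A shows the stronger marginal effect

Note: A steeper slope doesn't make a better model if the scatter around the line is large.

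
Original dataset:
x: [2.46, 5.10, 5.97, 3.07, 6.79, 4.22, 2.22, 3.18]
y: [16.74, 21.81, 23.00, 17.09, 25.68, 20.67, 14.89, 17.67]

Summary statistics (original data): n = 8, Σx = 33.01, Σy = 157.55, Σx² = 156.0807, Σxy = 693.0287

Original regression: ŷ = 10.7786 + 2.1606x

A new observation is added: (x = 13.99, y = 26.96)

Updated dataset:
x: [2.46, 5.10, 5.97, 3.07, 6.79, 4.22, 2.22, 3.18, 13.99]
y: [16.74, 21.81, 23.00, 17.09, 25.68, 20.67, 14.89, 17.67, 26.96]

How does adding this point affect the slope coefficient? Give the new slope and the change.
The slope changes from 2.1606 to 1.0027 (change of -1.1579, or -53.6%).

x = 13.99 lies well outside the original x-range [2.22, 6.79] (x̄ ≈ 4.13), so this observation has high leverage and can move the slope substantially.

Step 1: Update the sums with the new point (n goes from 8 to 9)
Σx  = 33.01 + 13.99 = 47.00
Σy  = 157.55 + 26.96 = 184.51
Σx² = 156.0807 + 13.99² = 156.0807 + 195.7201 = 351.8008
Σxy = 693.0287 + 13.99×26.96 = 693.0287 + 377.1704 = 1070.1991

Step 2: Recompute the slope with b₁ = (nΣxy − ΣxΣy) / (nΣx² − (Σx)²)
Numerator   = 9×1070.1991 − 47.00×184.51 = 9631.7919 − 8671.9700 = 959.8219
Denominator = 9×351.8008 − 47.00² = 3166.2072 − 2209.0000 = 957.2072
b₁(new) = 959.8219 / 957.2072 = 1.0027

(Same formula on the original sums: (8×693.0287 − 33.01×157.55) / (8×156.0807 − 33.01²) = 343.5041 / 158.9855 = 2.1606, matching the given fit.)

Step 3: Change in slope
Δβ₁ = 1.0027 − 2.1606 = -1.1579
Relative change = -1.1579 / 2.1606 × 100% = -53.6%
→ the slope decreases when the point is added.

Because the point sits below the extension of the original line at a high-leverage x, it tilts the fit down.
In practice: investigate whether it comes from the same population as the rest of the sample.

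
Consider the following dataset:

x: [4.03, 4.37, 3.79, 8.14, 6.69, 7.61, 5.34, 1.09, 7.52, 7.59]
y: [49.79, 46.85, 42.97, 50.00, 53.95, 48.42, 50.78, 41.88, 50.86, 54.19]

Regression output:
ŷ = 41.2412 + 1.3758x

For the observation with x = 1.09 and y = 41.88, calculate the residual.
Residual = -0.8608

The residual is the difference between the actual value and the predicted value:

Residual = y - ŷ

Step 1: Calculate predicted value
ŷ = 41.2412 + 1.3758 × 1.09
ŷ = 42.7408

Step 2: Calculate residual
Residual = 41.88 - 42.7408
Residual = -0.8608

Sign check: y < ŷ, so the point is below the line and the fit overestimates here.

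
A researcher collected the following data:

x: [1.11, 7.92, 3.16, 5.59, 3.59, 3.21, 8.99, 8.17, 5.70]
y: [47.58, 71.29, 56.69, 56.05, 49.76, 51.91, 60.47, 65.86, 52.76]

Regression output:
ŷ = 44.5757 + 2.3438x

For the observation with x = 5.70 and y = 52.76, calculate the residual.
Residual = -5.1754

The residual is the difference between the actual value and the predicted value:

Residual = y - ŷ

Step 1: Calculate predicted value
ŷ = 44.5757 + 2.3438 × 5.70
ŷ = 57.9354

Step 2: Calculate residual
Residual = 52.76 - 57.9354
Residual = -5.1754

Interpretation: the model overestimates the actual value by 5.1754 at this point (negative residual → observation lies below the fitted line).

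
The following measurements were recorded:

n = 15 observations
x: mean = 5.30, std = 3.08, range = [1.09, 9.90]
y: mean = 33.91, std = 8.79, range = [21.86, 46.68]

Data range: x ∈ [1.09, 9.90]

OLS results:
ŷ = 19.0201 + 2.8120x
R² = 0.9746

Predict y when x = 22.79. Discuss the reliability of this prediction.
The equation gives ŷ = 83.1056; however x = 22.79 is 12.89 units above the observed range, so this extrapolated value should not be trusted.

Prediction calculation:
ŷ = 19.0201 + 2.8120 × 22.79
ŷ = 83.1056

Reliability:
- Data range: x ∈ [1.09, 9.90]
- Prediction point: x = 22.79 is 12.89 units above the observed range → this is EXTRAPOLATION, not interpolation

Why that matters here:
- The standard error of prediction grows with (x − x̄)², and x = 22.79 is far from x̄ = 5.30
- There are no observations near this x to validate the fitted line there

A defensible statement: 'if the linear trend continued to x = 22.79, y would be about 83.1056' — the premise is untested.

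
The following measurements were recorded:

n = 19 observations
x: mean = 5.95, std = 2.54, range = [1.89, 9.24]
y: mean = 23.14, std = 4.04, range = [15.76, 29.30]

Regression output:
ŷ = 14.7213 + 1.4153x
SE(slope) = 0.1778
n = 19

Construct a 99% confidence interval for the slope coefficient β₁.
The 99% CI for β₁ is (0.9000, 1.9306)

Confidence interval for the slope:

The 99% CI for β₁ is: β̂₁ ± t*(α/2, n-2) × SE(β̂₁)

Step 1: Find critical t-value
- Confidence level = 0.99
- Degrees of freedom = n - 2 = 19 - 2 = 17
- t*(α/2, 17) = 2.8982

Step 2: Calculate margin of error
Margin = 2.8982 × 0.1778 = 0.5153

Step 3: Construct interval
CI = 1.4153 ± 0.5153
CI = (0.9000, 1.9306)

Interpretation: each one-unit increase in x is associated with a change in mean y of between 0.9000 and 1.9306, with 99% confidence.
The interval does not include 0, suggesting a significant linear relationship.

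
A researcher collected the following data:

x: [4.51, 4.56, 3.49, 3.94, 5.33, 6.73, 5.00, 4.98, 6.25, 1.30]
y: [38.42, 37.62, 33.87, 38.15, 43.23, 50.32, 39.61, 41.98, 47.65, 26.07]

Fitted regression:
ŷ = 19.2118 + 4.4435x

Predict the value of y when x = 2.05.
ŷ = 28.3210

To predict y for x = 2.05, substitute into the regression equation:

ŷ = 19.2118 + 4.4435 × 2.05
ŷ = 19.2118 + 9.1092
ŷ = 28.3210

This is a point prediction; actual observations scatter around it by roughly the residual standard deviation.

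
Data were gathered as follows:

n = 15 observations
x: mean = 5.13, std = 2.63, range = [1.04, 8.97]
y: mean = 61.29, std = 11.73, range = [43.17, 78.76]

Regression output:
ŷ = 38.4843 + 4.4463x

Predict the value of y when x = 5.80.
ŷ = 64.2728

x = 5.80 lies inside the observed range [1.04, 8.97], so the fitted equation applies directly:

ŷ = 38.4843 + 4.4463 × 5.80
ŷ = 38.4843 + 25.7885
ŷ = 64.2728

This is a point prediction; actual observations scatter around it by roughly the residual standard deviation.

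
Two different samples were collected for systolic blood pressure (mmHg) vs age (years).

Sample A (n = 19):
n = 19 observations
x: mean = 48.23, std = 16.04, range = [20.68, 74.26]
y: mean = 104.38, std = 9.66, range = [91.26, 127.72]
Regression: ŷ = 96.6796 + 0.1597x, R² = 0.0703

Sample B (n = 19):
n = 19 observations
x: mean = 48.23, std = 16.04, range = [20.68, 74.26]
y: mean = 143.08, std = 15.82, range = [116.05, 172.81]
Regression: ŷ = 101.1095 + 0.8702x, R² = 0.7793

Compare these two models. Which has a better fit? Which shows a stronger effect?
Model B has the better fit (R² = 0.7793 vs 0.0703). Model B shows the stronger effect (|β₁| = 0.8702 vs 0.1597).

Model Comparison:

Goodness of fit (R²):
- Model A: R² = 0.0703 → 7.03% of variance in blood pressure explained
- Model B: R² = 0.7793 → 77.93% of variance in blood pressure explained
- 0.7793 > 0.0703 → Model B has the better fit

Effect size (slope magnitude):
- Model A: β₁ = 0.1597 → predicted blood pressure rises 0.1597 mmHg per additional year of age
- Model B: β₁ = 0.8702 → predicted blood pressure rises 0.8702 mmHg per additional year of age
- |0.1597| < |0.8702| → Model B shows the stronger marginal effect

Notes:
- The two samples could reflect different populations, time periods, or measurement quality.
- A better fit (higher R²) doesn't necessarily mean a more important relationship.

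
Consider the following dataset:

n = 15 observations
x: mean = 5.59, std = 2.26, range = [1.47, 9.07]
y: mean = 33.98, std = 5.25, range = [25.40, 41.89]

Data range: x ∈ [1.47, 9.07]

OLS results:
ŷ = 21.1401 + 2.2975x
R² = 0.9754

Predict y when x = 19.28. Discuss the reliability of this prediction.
ŷ = 65.4359 (extrapolation — x = 19.28 lies outside [1.47, 9.07], so reliability is low).

Prediction calculation:
ŷ = 21.1401 + 2.2975 × 19.28
ŷ = 65.4359

Reliability:
- Data range: x ∈ [1.47, 9.07]
- Prediction point: x = 19.28 is 10.21 units above the observed range → this is EXTRAPOLATION, not interpolation

Why that matters here:
- R² describes fit only over the sampled x values; it says nothing about behaviour beyond them
- Real relationships often flatten, saturate, or turn nonlinear at extremes
- There are no observations near this x to validate the fitted line there

Report the number if required, but flag clearly that it is an extrapolation.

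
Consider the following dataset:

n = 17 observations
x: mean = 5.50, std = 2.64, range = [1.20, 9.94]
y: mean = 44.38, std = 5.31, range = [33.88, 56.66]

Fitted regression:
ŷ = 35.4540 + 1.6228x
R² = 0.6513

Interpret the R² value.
R² = 0.6513 means 65.13% of the variation in y is explained by the linear relationship with x. This indicates a moderate fit.

R² = 1 − SS_res/SS_tot compares the residual scatter to the total scatter of y about its mean.

Here R² = 0.6513:
- Explained: 65.13% of the variation in y
- Unexplained (residual): 100% − 65.13% = 34.87%
- Rule of thumb (below 0.3 weak; 0.3 to below 0.7 moderate; 0.7 and above strong) → moderate

Equivalently, for simple linear regression R² = r², so |r| = √0.6513 ≈ 0.8070.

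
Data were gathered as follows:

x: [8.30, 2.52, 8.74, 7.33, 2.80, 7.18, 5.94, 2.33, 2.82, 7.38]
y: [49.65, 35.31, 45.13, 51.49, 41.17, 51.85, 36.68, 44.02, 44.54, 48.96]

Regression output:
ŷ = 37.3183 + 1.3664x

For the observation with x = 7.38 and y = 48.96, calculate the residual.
Residual = 1.5577

The residual is the difference between the actual value and the predicted value:

Residual = y - ŷ

Step 1: Calculate predicted value
ŷ = 37.3183 + 1.3664 × 7.38
ŷ = 47.4023

Step 2: Calculate residual
Residual = 48.96 - 47.4023
Residual = 1.5577

The residual is positive, so the observed y = 48.96 sits above the regression line (the line underestimates it by 1.5577).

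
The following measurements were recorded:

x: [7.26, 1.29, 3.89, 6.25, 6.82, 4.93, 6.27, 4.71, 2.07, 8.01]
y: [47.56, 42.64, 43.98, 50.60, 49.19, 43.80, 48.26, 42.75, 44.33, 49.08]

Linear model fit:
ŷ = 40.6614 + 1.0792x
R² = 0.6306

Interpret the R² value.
About 63.06% of the variability in y is accounted for by the regression on x (R² = 0.6306) — a moderate linear fit.

R² = 1 − SS_res/SS_tot compares the residual scatter to the total scatter of y about its mean.

Here R² = 0.6306:
- Explained: 63.06% of the variation in y
- Unexplained (residual): 100% − 63.06% = 36.94%
- Rule of thumb (below 0.3 weak; 0.3 to below 0.7 moderate; 0.7 and above strong) → moderate

Calculation: R² = 1 − (SS_res / SS_tot), where SS_res is the sum of squared residuals and SS_tot the total sum of squares.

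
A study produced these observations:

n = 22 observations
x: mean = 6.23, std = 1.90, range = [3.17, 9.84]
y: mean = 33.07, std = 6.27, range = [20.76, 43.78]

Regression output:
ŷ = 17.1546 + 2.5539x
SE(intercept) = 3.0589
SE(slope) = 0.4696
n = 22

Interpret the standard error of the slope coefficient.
SE(slope) = 0.4696 measures the uncertainty in the estimated slope. The coefficient is estimated precisely (SE/|β̂₁| = 18.4%).

SE(β̂₁) = s / √Sxx, where s is the residual standard deviation and Sxx = Σ(x − x̄)². It is the yardstick for how far β̂₁ = 2.5539 could plausibly be from the true slope.

Relative precision:
- SE / |β̂₁| = 0.4696 / 2.5539 = 18.4%
- Rule of thumb (under 20%: precise; 20% to under 50%: moderately precise; 50% or more: imprecise) → precise

Link to the t-test: t = β̂₁ / SE(β̂₁) = 2.5539 / 0.4696 = 5.4385, the statistic for H₀: β₁ = 0.

What drives SE(β̂₁): more residual scatter → larger SE; wider spread of x values → smaller SE; larger n (here n = 22) → smaller SE.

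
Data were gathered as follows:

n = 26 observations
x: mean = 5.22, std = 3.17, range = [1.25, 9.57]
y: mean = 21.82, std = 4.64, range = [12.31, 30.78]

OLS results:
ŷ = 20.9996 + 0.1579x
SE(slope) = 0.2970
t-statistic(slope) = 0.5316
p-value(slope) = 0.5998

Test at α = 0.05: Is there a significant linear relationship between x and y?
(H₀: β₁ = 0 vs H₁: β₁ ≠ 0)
Fail to reject H₀: p-value = 0.5998 ≥ α = 0.05. The linear relationship is not significant at the 5% level.

Hypothesis test for the slope coefficient:

H₀: β₁ = 0 (no linear relationship)
H₁: β₁ ≠ 0 (linear relationship exists)

Test statistic: t = β̂₁ / SE(β̂₁) = 0.1579 / 0.2970 = 0.5316

With df = 24, the two-sided p-value for |t| = 0.5316 is 0.5998.

Decision rule: reject H₀ if p-value < α.
p-value = 0.5998 ≥ α = 0.05 → fail to reject H₀.

Conclusion: the linear association between x and y is not significant at the 5% level.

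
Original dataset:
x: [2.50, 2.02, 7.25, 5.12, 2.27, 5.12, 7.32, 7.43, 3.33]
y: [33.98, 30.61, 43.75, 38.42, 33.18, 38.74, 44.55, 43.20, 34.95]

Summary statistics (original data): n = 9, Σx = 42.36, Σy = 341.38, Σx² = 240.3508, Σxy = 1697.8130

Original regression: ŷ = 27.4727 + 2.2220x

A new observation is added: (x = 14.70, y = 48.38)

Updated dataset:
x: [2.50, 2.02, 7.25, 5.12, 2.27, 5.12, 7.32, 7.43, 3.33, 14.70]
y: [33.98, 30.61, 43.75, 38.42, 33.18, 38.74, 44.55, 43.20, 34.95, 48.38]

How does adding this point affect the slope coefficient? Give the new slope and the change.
Adding the point moves β₁ from 2.2220 to 1.4140, i.e. it decreases by 0.8080 (-36.4%).

x = 14.70 lies well outside the original x-range [2.02, 7.43] (x̄ ≈ 4.71), so this observation has high leverage and can move the slope substantially.

Step 1: Update the sums with the new point (n goes from 9 to 10)
Σx  = 42.36 + 14.70 = 57.06
Σy  = 341.38 + 48.38 = 389.76
Σx² = 240.3508 + 14.70² = 240.3508 + 216.0900 = 456.4408
Σxy = 1697.8130 + 14.70×48.38 = 1697.8130 + 711.1860 = 2408.9990

Step 2: Recompute the slope with b₁ = (nΣxy − ΣxΣy) / (nΣx² − (Σx)²)
Numerator   = 10×2408.9990 − 57.06×389.76 = 24089.9900 − 22239.7056 = 1850.2844
Denominator = 10×456.4408 − 57.06² = 4564.4080 − 3255.8436 = 1308.5644
b₁(new) = 1850.2844 / 1308.5644 = 1.4140

(Same formula on the original sums: (9×1697.8130 − 42.36×341.38) / (9×240.3508 − 42.36²) = 819.4602 / 368.7876 = 2.2220, matching the given fit.)

Step 3: Change in slope
Δβ₁ = 1.4140 − 2.2220 = -0.8080
Relative change = -0.8080 / 2.2220 × 100% = -36.4%
→ the slope decreases when the point is added.

A high-leverage point only changes the slope if it is off the original line; here y = 48.38 is below the original trend, so the slope decreases.
In practice: check such a point for data-entry or measurement error; investigate whether it comes from the same population as the rest of the sample.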